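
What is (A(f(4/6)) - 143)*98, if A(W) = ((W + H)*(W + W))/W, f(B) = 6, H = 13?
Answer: -10290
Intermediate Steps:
A(W) = 26 + 2*W (A(W) = ((W + 13)*(W + W))/W = ((13 + W)*(2*W))/W = (2*W*(13 + W))/W = 26 + 2*W)
(A(f(4/6)) - 143)*98 = ((26 + 2*6) - 143)*98 = ((26 + 12) - 143)*98 = (38 - 143)*98 = -105*98 = -10290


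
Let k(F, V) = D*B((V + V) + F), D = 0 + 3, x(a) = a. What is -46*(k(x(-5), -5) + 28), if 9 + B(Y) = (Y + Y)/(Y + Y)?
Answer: -184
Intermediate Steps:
D = 3
B(Y) = -8 (B(Y) = -9 + (Y + Y)/(Y + Y) = -9 + (2*Y)/((2*Y)) = -9 + (2*Y)*(1/(2*Y)) = -9 + 1 = -8)
k(F, V) = -24 (k(F, V) = 3*(-8) = -24)
-46*(k(x(-5), -5) + 28) = -46*(-24 + 28) = -46*4 = -184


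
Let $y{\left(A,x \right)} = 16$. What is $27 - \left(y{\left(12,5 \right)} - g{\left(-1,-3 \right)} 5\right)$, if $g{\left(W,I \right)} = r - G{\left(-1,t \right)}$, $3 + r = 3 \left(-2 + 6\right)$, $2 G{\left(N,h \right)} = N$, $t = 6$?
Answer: $\frac{117}{2} \approx 58.5$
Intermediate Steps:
$G{\left(N,h \right)} = \frac{N}{2}$
$r = 9$ ($r = -3 + 3 \left(-2 + 6\right) = -3 + 3 \cdot 4 = -3 + 12 = 9$)
$g{\left(W,I \right)} = \frac{19}{2}$ ($g{\left(W,I \right)} = 9 - \frac{1}{2} \left(-1\right) = 9 - - \frac{1}{2} = 9 + \frac{1}{2} = \frac{19}{2}$)
$27 - \left(y{\left(12,5 \right)} - g{\left(-1,-3 \right)} 5\right) = 27 - \left(16 - \frac{19}{2} \cdot 5\right) = 27 - \left(16 - \frac{95}{2}\right) = 27 - - \frac{63}{2} = 27 + \frac{63}{2} = \frac{117}{2}$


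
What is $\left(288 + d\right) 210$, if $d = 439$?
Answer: $152670$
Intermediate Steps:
$\left(288 + d\right) 210 = \left(288 + 439\right) 210 = 727 \cdot 210 = 152670$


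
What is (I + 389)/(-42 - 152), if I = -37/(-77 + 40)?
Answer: -195/97 ≈ -2.0103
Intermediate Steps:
I = 1 (I = -37/(-37) = -37*(-1/37) = 1)
(I + 389)/(-42 - 152) = (1 + 389)/(-42 - 152) = 390/(-194) = 390*(-1/194) = -195/97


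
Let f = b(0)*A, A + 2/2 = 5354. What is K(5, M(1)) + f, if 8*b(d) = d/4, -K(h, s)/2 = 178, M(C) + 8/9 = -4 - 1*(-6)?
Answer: -356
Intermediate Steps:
M(C) = 10/9 (M(C) = -8/9 + (-4 - 1*(-6)) = -8/9 + (-4 + 6) = -8/9 + 2 = 10/9)
K(h, s) = -356 (K(h, s) = -2*178 = -356)
b(d) = d/32 (b(d) = (d/4)/8 = d/32)
A = 5353 (A = -1 + 5354 = 5353)
f = 0 (f = ((1/32)*0)*5353 = 0*5353 = 0)
K(5, M(1)) + f = -356 + 0 = -356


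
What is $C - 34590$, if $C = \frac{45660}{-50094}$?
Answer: $- \frac{288799520}{8349} \approx -34591.0$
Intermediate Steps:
$C = - \frac{7610}{8349}$ ($C = 45660 \left(- \frac{1}{50094}\right) = - \frac{7610}{8349} \approx -0.91149$)
$C - 34590 = - \frac{7610}{8349} - 34590 = - \frac{288799520}{8349}$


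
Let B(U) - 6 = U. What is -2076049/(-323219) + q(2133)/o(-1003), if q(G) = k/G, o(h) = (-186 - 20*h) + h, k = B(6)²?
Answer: 403694903149/62851016631 ≈ 6.4230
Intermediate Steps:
B(U) = 6 + U
k = 144 (k = (6 + 6)² = 12² = 144)
o(h) = -186 - 19*h
q(G) = 144/G
-2076049/(-323219) + q(2133)/o(-1003) = -2076049/(-323219) + (144/2133)/(-186 - 19*(-1003)) = -2076049*(-1/323219) + (144*(1/2133))/(-186 + 19057) = 90263/14053 + (16/237)/18871 = 90263/14053 + (16/237)*(1/18871) = 90263/14053 + 16/4472427 = 403694903149/62851016631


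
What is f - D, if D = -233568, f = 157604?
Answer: 391172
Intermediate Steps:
f - D = 157604 - 1*(-233568) = 157604 + 233568 = 391172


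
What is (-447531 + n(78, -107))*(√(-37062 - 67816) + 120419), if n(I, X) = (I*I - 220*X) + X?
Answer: -50336827866 - 418014*I*√104878 ≈ -5.0337e+10 - 1.3537e+8*I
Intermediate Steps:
n(I, X) = I² - 219*X (n(I, X) = (I² - 220*X) + X = I² - 219*X)
(-447531 + n(78, -107))*(√(-37062 - 67816) + 120419) = (-447531 + (78² - 219*(-107)))*(√(-37062 - 67816) + 120419) = (-447531 + (6084 + 23433))*(√(-104878) + 120419) = (-447531 + 29517)*(I*√104878 + 120419) = -418014*(120419 + I*√104878) = -50336827866 - 418014*I*√104878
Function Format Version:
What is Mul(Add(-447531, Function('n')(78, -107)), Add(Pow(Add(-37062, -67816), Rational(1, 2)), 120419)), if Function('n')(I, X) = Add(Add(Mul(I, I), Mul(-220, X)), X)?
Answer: Add(-50336827866, Mul(-418014, I, Pow(104878, Rational(1, 2)))) ≈ Add(-5.0337e+10, Mul(-1.3537e+8, I))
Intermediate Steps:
Function('n')(I, X) = Add(Pow(I, 2), Mul(-219, X)) (Function('n')(I, X) = Add(Add(Pow(I, 2), Mul(-220, X)), X) = Add(Pow(I, 2), Mul(-219, X)))
Mul(Add(-447531, Function('n')(78, -107)), Add(Pow(Add(-37062, -67816), Rational(1, 2)), 120419)) = Mul(Add(-447531, Add(Pow(78, 2), Mul(-219, -107))), Add(Pow(Add(-37062, -67816), Rational(1, 2)), 120419)) = Mul(Add(-447531, Add(6084, 23433)), Add(Pow(-104878, Rational(1, 2)), 120419)) = Mul(Add(-447531, 29517), Add(Mul(I, Pow(104878, Rational(1, 2))), 120419)) = Mul(-418014, Add(120419, Mul(I, Pow(104878, Rational(1, 2))))) = Add(-50336827866, Mul(-418014, I, Pow(104878, Rational(1, 2))))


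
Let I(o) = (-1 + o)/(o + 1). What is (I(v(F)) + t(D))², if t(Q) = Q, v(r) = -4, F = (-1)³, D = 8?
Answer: 841/9 ≈ 93.444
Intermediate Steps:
F = -1
I(o) = (-1 + o)/(1 + o)
(I(v(F)) + t(D))² = ((-1 - 4)/(1 - 4) + 8)² = (-5/(-3) + 8)² = (-⅓*(-5) + 8)² = (5/3 + 8)² = (29/3)² = 841/9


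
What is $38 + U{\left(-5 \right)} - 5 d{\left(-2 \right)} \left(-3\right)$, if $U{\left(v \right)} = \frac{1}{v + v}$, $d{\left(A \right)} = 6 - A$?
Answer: $26$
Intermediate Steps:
$U{\left(v \right)} = \frac{1}{2 v}$
$38 + U{\left(-5 \right)} - 5 d{\left(-2 \right)} \left(-3\right) = 38 + \frac{1}{2 \left(-5\right)} - 5 \left(6 - -2\right) \left(-3\right) = 38 + \frac{1}{2} \left(- \frac{1}{5}\right) - 5 \left(6 + 2\right) \left(-3\right) = 38 - \frac{\left(-5\right) 8 \left(-3\right)}{10} = 38 - \frac{\left(-40\right) \left(-3\right)}{10} = 38 - 12 = 26$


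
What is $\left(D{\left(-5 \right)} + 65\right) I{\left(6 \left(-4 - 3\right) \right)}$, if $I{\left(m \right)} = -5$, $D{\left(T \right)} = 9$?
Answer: $-370$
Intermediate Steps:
$\left(D{\left(-5 \right)} + 65\right) I{\left(6 \left(-4 - 3\right) \right)} = \left(9 + 65\right) \left(-5\right) = 74 \left(-5\right) = -370$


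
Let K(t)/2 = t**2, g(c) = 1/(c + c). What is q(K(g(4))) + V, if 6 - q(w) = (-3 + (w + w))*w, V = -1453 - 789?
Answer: -1144785/512 ≈ -2235.9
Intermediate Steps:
g(c) = 1/(2*c)
K(t) = 2*t**2
V = -2242
q(w) = 6 - w*(-3 + 2*w) (q(w) = 6 - (-3 + (w + w))*w = 6 - (-3 + 2*w)*w = 6 - w*(-3 + 2*w))
q(K(g(4))) + V = (6 - 2*(2*((1/2)/4)**2)**2 + 3*(2*((1/2)/4)**2)) - 2242 = (6 - 2*(2*((1/2)*(1/4))**2)**2 + 3*(2*((1/2)*(1/4))**2)) - 2242 = (6 - 2*(2*(1/8)**2)**2 + 3*(2*(1/8)**2)) - 2242 = (6 - 2*(2*(1/64))**2 + 3*(2*(1/64))) - 2242 = (6 - 2*(1/32)**2 + 3*(1/32)) - 2242 = (6 - 2*1/1024 + 3/32) - 2242 = (6 - 1/512 + 3/32) - 2242 = 3119/512 - 2242 = -1144785/512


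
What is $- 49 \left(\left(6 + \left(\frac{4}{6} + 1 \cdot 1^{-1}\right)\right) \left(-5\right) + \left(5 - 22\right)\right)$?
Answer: $\frac{8134}{3} \approx 2711.3$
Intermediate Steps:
$- 49 \left(\left(6 + \left(\frac{4}{6} + 1 \cdot 1^{-1}\right)\right) \left(-5\right) + \left(5 - 22\right)\right) = - 49 \left(\left(6 + \left(4 \cdot \frac{1}{6} + 1 \cdot 1\right)\right) \left(-5\right) + \left(5 - 22\right)\right) = - 49 \left(\left(6 + \left(\frac{2}{3} + 1\right)\right) \left(-5\right) - 17\right) = - 49 \left(\left(6 + \frac{5}{3}\right) \left(-5\right) - 17\right) = - 49 \left(\frac{23}{3} \left(-5\right) - 17\right) = - 49 \left(- \frac{115}{3} - 17\right) = \left(-49\right) \left(- \frac{166}{3}\right) = \frac{8134}{3}$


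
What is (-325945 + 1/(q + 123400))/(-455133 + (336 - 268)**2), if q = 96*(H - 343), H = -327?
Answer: 19256830599/26616071720 ≈ 0.72350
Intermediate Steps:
q = -64320 (q = 96*(-327 - 343) = 96*(-670) = -64320)
(-325945 + 1/(q + 123400))/(-455133 + (336 - 268)**2) = (-325945 + 1/(-64320 + 123400))/(-455133 + (336 - 268)**2) = (-325945 + 1/59080)/(-455133 + 68**2) = (-325945 + 1/59080)/(-455133 + 4624) = -19256830599/59080/(-450509) = -19256830599/59080*(-1/450509) = 19256830599/26616071720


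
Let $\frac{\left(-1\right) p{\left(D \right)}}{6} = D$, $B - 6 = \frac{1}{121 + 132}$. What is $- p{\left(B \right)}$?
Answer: $\frac{9114}{253} \approx 36.024$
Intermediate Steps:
$B = \frac{1519}{253}$ ($B = 6 + \frac{1}{121 + 132} = 6 + \frac{1}{253} = \frac{1519}{253} \approx 6.004$)
$p{\left(D \right)} = - 6 D$
$- p{\left(B \right)} = - \frac{\left(-6\right) 1519}{253} = \left(-1\right) \left(- \frac{9114}{253}\right) = \frac{9114}{253}$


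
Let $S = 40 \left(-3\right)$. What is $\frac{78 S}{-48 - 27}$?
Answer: $\frac{624}{5} \approx 124.8$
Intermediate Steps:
$S = -120$
$\frac{78 S}{-48 - 27} = \frac{78 \left(-120\right)}{-48 - 27} = - \frac{9360}{-75} = \left(-9360\right) \left(- \frac{1}{75}\right) = \frac{624}{5}$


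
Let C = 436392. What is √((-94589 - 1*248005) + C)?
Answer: 9*√1158 ≈ 306.26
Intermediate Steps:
√((-94589 - 1*248005) + C) = √((-94589 - 1*248005) + 436392) = √((-94589 - 248005) + 436392) = √(-342594 + 436392) = √93798 = 9*√1158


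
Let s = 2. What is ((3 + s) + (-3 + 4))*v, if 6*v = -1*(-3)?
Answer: 3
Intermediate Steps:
v = ½ (v = (-1*(-3))/6 = (⅙)*3 = ½ ≈ 0.50000)
((3 + s) + (-3 + 4))*v = ((3 + 2) + (-3 + 4))*(½) = (5 + 1)*(½) = 6*(½) = 3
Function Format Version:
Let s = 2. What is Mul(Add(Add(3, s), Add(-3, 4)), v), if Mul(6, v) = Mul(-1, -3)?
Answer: 3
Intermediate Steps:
v = Rational(1, 2) (v = Mul(Rational(1, 6), Mul(-1, -3)) = Mul(Rational(1, 6), 3) = Rational(1, 2) ≈ 0.50000)
Mul(Add(Add(3, s), Add(-3, 4)), v) = Mul(Add(Add(3, 2), Add(-3, 4)), Rational(1, 2)) = Mul(Add(5, 1), Rational(1, 2)) = Mul(6, Rational(1, 2)) = 3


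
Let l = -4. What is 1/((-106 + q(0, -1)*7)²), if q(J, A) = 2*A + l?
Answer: 1/21904 ≈ 4.5654e-5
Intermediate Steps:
q(J, A) = -4 + 2*A (q(J, A) = 2*A - 4 = -4 + 2*A)
1/((-106 + q(0, -1)*7)²) = 1/((-106 + (-4 + 2*(-1))*7)²) = 1/((-106 + (-4 - 2)*7)²) = 1/((-106 - 6*7)²) = 1/((-106 - 42)²) = 1/((-148)²) = 1/21904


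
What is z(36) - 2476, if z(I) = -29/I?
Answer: -89165/36 ≈ -2476.8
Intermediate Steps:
z(36) - 2476 = -29/36 - 2476 = -89165/36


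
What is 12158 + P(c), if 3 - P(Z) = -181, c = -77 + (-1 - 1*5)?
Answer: 12342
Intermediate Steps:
c = -83 (c = -77 + (-1 - 5) = -77 - 6 = -83)
P(Z) = 184 (P(Z) = 3 - 1*(-181) = 3 + 181 = 184)
12158 + P(c) = 12158 + 184 = 12342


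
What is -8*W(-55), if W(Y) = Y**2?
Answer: -24200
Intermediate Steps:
-8*W(-55) = -8*(-55)**2 = -8*3025 = -24200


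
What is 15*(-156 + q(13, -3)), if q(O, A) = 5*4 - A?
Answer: -1995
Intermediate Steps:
q(O, A) = 20 - A
15*(-156 + q(13, -3)) = 15*(-156 + (20 - 1*(-3))) = 15*(-156 + (20 + 3)) = 15*(-156 + 23) = 15*(-133) = -1995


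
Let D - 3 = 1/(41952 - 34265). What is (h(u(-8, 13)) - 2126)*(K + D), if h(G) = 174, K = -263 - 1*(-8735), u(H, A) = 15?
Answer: -127167580352/7687 ≈ -1.6543e+7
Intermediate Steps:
K = 8472 (K = -263 + 8735 = 8472)
D = 23062/7687 (D = 3 + 1/(41952 - 34265) = 3 + 1/7687 = 23062/7687 ≈ 3.0001)
(h(u(-8, 13)) - 2126)*(K + D) = (174 - 2126)*(8472 + 23062/7687) = -1952*65147326/7687 = -127167580352/7687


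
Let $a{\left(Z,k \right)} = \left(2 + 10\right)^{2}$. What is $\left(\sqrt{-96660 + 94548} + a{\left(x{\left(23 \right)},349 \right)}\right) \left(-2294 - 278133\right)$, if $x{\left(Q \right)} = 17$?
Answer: $-40381488 - 2243416 i \sqrt{33} \approx -4.0382 \cdot 10^{7} - 1.2887 \cdot 10^{7} i$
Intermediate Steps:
$a{\left(Z,k \right)} = 144$ ($a{\left(Z,k \right)} = 12^{2} = 144$)
$\left(\sqrt{-96660 + 94548} + a{\left(x{\left(23 \right)},349 \right)}\right) \left(-2294 - 278133\right) = \left(\sqrt{-96660 + 94548} + 144\right) \left(-2294 - 278133\right) = \left(\sqrt{-2112} + 144\right) \left(-280427\right) = \left(8 i \sqrt{33} + 144\right) \left(-280427\right) = \left(144 + 8 i \sqrt{33}\right) \left(-280427\right) = -40381488 - 2243416 i \sqrt{33}$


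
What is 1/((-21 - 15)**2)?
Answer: 1/1296 ≈ 0.00077160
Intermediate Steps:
1/((-21 - 15)**2) = 1/((-36)**2) = 1/1296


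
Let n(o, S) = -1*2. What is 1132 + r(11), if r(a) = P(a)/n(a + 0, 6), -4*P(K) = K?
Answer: 9067/8 ≈ 1133.4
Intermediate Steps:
P(K) = -K/4
n(o, S) = -2
r(a) = a/8 (r(a) = -a/4/(-2) = -a/4*(-½) = a/8)
1132 + r(11) = 1132 + (⅛)*11 = 1132 + 11/8 = 9067/8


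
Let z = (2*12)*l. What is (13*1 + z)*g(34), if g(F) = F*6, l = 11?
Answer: 56508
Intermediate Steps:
z = 264 (z = (2*12)*11 = 24*11 = 264)
g(F) = 6*F
(13*1 + z)*g(34) = (13*1 + 264)*(6*34) = (13 + 264)*204 = 277*204 = 56508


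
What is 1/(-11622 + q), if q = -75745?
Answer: -1/87367 ≈ -1.1446e-5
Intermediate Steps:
1/(-11622 + q) = 1/(-11622 - 75745) = 1/(-87367) = -1/87367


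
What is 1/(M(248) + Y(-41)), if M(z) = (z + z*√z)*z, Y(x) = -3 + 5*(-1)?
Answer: -7687/116792282744 + 1922*√62/14599035343 ≈ 9.7081e-7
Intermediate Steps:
Y(x) = -8 (Y(x) = -3 - 5 = -8)
M(z) = z*(z + z^(3/2)) (M(z) = (z + z^(3/2))*z = z*(z + z^(3/2)))
1/(M(248) + Y(-41)) = 1/((248² + 248^(5/2)) - 8) = 1/((61504 + 123008*√62) - 8) = 1/(61496 + 123008*√62)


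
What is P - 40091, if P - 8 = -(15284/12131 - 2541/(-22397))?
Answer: -10890844355200/271698007 ≈ -40084.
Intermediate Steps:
P = 1800443437/271698007 (P = 8 - (15284/12131 - 2541/(-22397)) = 8 - (15284*(1/12131) - 2541*(-1/22397)) = 8 - (15284/12131 + 2541/22397) = 8 - 1*373140619/271698007 = 8 - 373140619/271698007 = 1800443437/271698007 ≈ 6.6266)
P - 40091 = 1800443437/271698007 - 40091 = -10890844355200/271698007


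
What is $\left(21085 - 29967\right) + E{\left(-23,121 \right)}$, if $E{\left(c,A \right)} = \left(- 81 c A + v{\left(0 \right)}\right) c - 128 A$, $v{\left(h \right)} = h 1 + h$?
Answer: $-5209099$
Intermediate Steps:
$v{\left(h \right)} = 2 h$ ($v{\left(h \right)} = h + h = 2 h$)
$E{\left(c,A \right)} = - 128 A - 81 A c^{2}$ ($E{\left(c,A \right)} = \left(- 81 c A + 2 \cdot 0\right) c - 128 A = \left(- 81 A c + 0\right) c - 128 A = - 81 A c c - 128 A = - 81 A c^{2} - 128 A = - 128 A - 81 A c^{2}$)
$\left(21085 - 29967\right) + E{\left(-23,121 \right)} = \left(21085 - 29967\right) + 121 \left(-128 - 81 \left(-23\right)^{2}\right) = -8882 + 121 \left(-128 - 42849\right) = -8882 + 121 \left(-42977\right) = -8882 - 5200217 = -5209099$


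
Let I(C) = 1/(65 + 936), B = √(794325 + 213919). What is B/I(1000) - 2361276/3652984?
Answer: -590319/913246 + 2002*√252061 ≈ 1.0051e+6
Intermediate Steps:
B = 2*√252061 (B = √1008244 = 2*√252061 ≈ 1004.1)
I(C) = 1/1001
B/I(1000) - 2361276/3652984 = (2*√252061)/(1/1001) - 2361276/3652984 = (2*√252061)*1001 - 2361276*1/3652984 = 2002*√252061 - 590319/913246 = -590319/913246 + 2002*√252061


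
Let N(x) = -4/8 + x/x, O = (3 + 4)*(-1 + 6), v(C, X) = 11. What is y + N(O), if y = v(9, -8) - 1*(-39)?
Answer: 101/2 ≈ 50.500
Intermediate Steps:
O = 35 (O = 7*5 = 35)
N(x) = ½ (N(x) = -4*⅛ + 1 = -½ + 1 = ½)
y = 50 (y = 11 - 1*(-39) = 11 + 39 = 50)
y + N(O) = 50 + ½ = 101/2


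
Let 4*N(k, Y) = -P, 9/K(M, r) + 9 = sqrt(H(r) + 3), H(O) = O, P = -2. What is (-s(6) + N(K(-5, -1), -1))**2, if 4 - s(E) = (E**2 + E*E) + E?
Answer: 22201/4 ≈ 5550.3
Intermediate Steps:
K(M, r) = 9/(-9 + sqrt(3 + r)) (K(M, r) = 9/(-9 + sqrt(r + 3)) = 9/(-9 + sqrt(3 + r)))
s(E) = 4 - E - 2*E**2 (s(E) = 4 - ((E**2 + E*E) + E) = 4 - ((E**2 + E**2) + E) = 4 - (2*E**2 + E) = 4 - (E + 2*E**2) = 4 + (-E - 2*E**2) = 4 - E - 2*E**2)
N(k, Y) = 1/2 (N(k, Y) = (-1*(-2))/4 = (1/4)*2 = 1/2)
(-s(6) + N(K(-5, -1), -1))**2 = (-(4 - 1*6 - 2*6**2) + 1/2)**2 = (-(4 - 6 - 2*36) + 1/2)**2 = (-(4 - 6 - 72) + 1/2)**2 = (-1*(-74) + 1/2)**2 = (74 + 1/2)**2 = (149/2)**2 = 22201/4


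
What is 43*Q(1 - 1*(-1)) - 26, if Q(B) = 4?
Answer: 146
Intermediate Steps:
43*Q(1 - 1*(-1)) - 26 = 43*4 - 26 = 172 - 26 = 146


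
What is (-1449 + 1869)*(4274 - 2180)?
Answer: 879480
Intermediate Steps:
(-1449 + 1869)*(4274 - 2180) = 420*2094 = 879480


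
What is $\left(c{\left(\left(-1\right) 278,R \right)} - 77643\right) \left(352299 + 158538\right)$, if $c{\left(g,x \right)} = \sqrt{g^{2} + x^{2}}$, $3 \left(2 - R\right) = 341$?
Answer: $-39662917191 + 170279 \sqrt{807781} \approx -3.951 \cdot 10^{10}$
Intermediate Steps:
$R = - \frac{335}{3}$ ($R = 2 - \frac{341}{3} = - \frac{335}{3} \approx -111.67$)
$\left(c{\left(\left(-1\right) 278,R \right)} - 77643\right) \left(352299 + 158538\right) = \left(\sqrt{\left(\left(-1\right) 278\right)^{2} + \left(- \frac{335}{3}\right)^{2}} - 77643\right) \left(352299 + 158538\right) = \left(\sqrt{\left(-278\right)^{2} + \frac{112225}{9}} - 77643\right) 510837 = \left(\sqrt{77284 + \frac{112225}{9}} - 77643\right) 510837 = \left(\sqrt{\frac{807781}{9}} - 77643\right) 510837 = \left(\frac{\sqrt{807781}}{3} - 77643\right) 510837 = \left(-77643 + \frac{\sqrt{807781}}{3}\right) 510837 = -39662917191 + 170279 \sqrt{807781}$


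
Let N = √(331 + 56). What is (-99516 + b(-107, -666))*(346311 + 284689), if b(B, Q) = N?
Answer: -62794596000 + 1893000*√43 ≈ -6.2782e+10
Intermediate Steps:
N = 3*√43 (N = √387 = 3*√43 ≈ 19.672)
b(B, Q) = 3*√43
(-99516 + b(-107, -666))*(346311 + 284689) = (-99516 + 3*√43)*(346311 + 284689) = (-99516 + 3*√43)*631000 = -62794596000 + 1893000*√43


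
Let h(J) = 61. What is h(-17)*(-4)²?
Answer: 976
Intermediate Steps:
h(-17)*(-4)² = 61*(-4)² = 61*16 = 976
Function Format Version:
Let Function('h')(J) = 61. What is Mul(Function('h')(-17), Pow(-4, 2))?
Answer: 976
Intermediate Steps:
Mul(Function('h')(-17), Pow(-4, 2)) = Mul(61, Pow(-4, 2)) = Mul(61, 16) = 976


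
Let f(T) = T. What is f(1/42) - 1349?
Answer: -56657/42 ≈ -1349.0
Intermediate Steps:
f(1/42) - 1349 = 1/42 - 1349 = -56657/42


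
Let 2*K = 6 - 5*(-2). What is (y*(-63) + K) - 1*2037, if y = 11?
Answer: -2722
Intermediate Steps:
K = 8 (K = (6 - 5*(-2))/2 = (6 + 10)/2 = (1/2)*16 = 8)
(y*(-63) + K) - 1*2037 = (11*(-63) + 8) - 1*2037 = (-693 + 8) - 2037 = -685 - 2037 = -2722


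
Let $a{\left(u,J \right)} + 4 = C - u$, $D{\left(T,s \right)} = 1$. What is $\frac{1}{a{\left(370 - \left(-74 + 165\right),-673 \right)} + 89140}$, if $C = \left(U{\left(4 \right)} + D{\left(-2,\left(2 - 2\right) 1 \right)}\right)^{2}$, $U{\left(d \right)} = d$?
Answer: $\frac{1}{88882} \approx 1.1251 \cdot 10^{-5}$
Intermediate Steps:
$C = 25$ ($C = \left(4 + 1\right)^{2} = 5^{2} = 25$)
$a{\left(u,J \right)} = 21 - u$ ($a{\left(u,J \right)} = -4 - \left(-25 + u\right) = 21 - u$)
$\frac{1}{a{\left(370 - \left(-74 + 165\right),-673 \right)} + 89140} = \frac{1}{\left(21 - \left(370 - \left(-74 + 165\right)\right)\right) + 89140} = \frac{1}{\left(21 - \left(370 - 91\right)\right) + 89140} = \frac{1}{\left(21 - 279\right) + 89140} = \frac{1}{-258 + 89140} = \frac{1}{88882}$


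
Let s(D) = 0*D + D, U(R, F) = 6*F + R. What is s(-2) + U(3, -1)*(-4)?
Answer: 10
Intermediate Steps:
U(R, F) = R + 6*F
s(D) = D (s(D) = 0 + D = D)
s(-2) + U(3, -1)*(-4) = -2 + (3 + 6*(-1))*(-4) = -2 + (3 - 6)*(-4) = -2 - 3*(-4) = -2 + 12 = 10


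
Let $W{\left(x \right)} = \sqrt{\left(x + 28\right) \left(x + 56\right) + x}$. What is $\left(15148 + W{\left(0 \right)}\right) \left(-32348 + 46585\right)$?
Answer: $215662076 + 398636 \sqrt{2} \approx 2.1623 \cdot 10^{8}$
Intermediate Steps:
$W{\left(x \right)} = \sqrt{x + \left(28 + x\right) \left(56 + x\right)}$ ($W{\left(x \right)} = \sqrt{\left(28 + x\right) \left(56 + x\right) + x} = \sqrt{x + \left(28 + x\right) \left(56 + x\right)}$)
$\left(15148 + W{\left(0 \right)}\right) \left(-32348 + 46585\right) = \left(15148 + \sqrt{1568 + 0^{2} + 85 \cdot 0}\right) \left(-32348 + 46585\right) = \left(15148 + \sqrt{1568 + 0 + 0}\right) 14237 = \left(15148 + \sqrt{1568}\right) 14237 = \left(15148 + 28 \sqrt{2}\right) 14237 = 215662076 + 398636 \sqrt{2}$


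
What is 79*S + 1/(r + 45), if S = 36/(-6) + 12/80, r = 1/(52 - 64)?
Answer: -4981737/10780 ≈ -462.13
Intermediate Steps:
r = -1/12 (r = 1/(-12) = -1/12 ≈ -0.083333)
S = -117/20 (S = 36*(-⅙) + 12*(1/80) = -6 + 3/20 = -117/20 ≈ -5.8500)
79*S + 1/(r + 45) = 79*(-117/20) + 1/(-1/12 + 45) = -9243/20 + 1/(539/12) = -9243/20 + 12/539 = -4981737/10780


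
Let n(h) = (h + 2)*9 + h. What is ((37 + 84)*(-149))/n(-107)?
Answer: 18029/1052 ≈ 17.138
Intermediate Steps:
n(h) = 18 + 10*h (n(h) = (2 + h)*9 + h = (18 + 9*h) + h = 18 + 10*h)
((37 + 84)*(-149))/n(-107) = ((37 + 84)*(-149))/(18 + 10*(-107)) = (121*(-149))/(18 - 1070) = -18029/(-1052) = -18029*(-1/1052) = 18029/1052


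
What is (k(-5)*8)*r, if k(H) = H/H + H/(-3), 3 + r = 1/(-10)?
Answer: -992/15 ≈ -66.133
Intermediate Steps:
r = -31/10 (r = -3 + 1/(-10) = -3 - ⅒ = -31/10 ≈ -3.1000)
k(H) = 1 - H/3 (k(H) = 1 + H*(-⅓) = 1 - H/3)
(k(-5)*8)*r = ((1 - ⅓*(-5))*8)*(-31/10) = ((1 + 5/3)*8)*(-31/10) = ((8/3)*8)*(-31/10) = (64/3)*(-31/10) = -992/15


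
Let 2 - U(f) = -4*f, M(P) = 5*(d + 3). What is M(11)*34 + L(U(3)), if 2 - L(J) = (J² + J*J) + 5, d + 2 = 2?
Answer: 115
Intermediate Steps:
d = 0 (d = -2 + 2 = 0)
M(P) = 15 (M(P) = 5*(0 + 3) = 5*3 = 15)
U(f) = 2 + 4*f (U(f) = 2 - (-4)*f = 2 + 4*f)
L(J) = -3 - 2*J² (L(J) = 2 - ((J² + J*J) + 5) = 2 - ((J² + J²) + 5) = 2 - (2*J² + 5) = 2 - (5 + 2*J²) = 2 + (-5 - 2*J²) = -3 - 2*J²)
M(11)*34 + L(U(3)) = 15*34 + (-3 - 2*(2 + 4*3)²) = 510 + (-3 - 2*(2 + 12)²) = 510 + (-3 - 2*14²) = 510 + (-3 - 2*196) = 510 + (-3 - 392) = 510 - 395 = 115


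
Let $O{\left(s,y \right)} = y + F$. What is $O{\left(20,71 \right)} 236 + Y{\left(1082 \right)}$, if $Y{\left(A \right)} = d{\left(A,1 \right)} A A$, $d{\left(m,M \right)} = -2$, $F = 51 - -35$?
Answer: $-2304396$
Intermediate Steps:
$F = 86$ ($F = 51 + 35 = 86$)
$O{\left(s,y \right)} = 86 + y$ ($O{\left(s,y \right)} = y + 86 = 86 + y$)
$Y{\left(A \right)} = - 2 A^{2}$ ($Y{\left(A \right)} = - 2 A A = - 2 A^{2}$)
$O{\left(20,71 \right)} 236 + Y{\left(1082 \right)} = \left(86 + 71\right) 236 - 2 \cdot 1082^{2} = 157 \cdot 236 - 2341448 = 37052 - 2341448 = -2304396$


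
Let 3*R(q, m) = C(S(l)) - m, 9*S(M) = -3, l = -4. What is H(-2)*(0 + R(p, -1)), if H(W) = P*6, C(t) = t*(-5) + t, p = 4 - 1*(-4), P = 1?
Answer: 14/3 ≈ 4.6667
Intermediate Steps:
p = 8 (p = 4 + 4 = 8)
S(M) = -⅓ (S(M) = (⅑)*(-3) = -⅓)
C(t) = -4*t (C(t) = -5*t + t = -4*t)
H(W) = 6 (H(W) = 1*6 = 6)
R(q, m) = 4/9 - m/3 (R(q, m) = (-4*(-⅓) - m)/3 = (4/3 - m)/3 = 4/9 - m/3)
H(-2)*(0 + R(p, -1)) = 6*(0 + (4/9 - ⅓*(-1))) = 6*(0 + (4/9 + ⅓)) = 6*(0 + 7/9) = 6*(7/9) = 14/3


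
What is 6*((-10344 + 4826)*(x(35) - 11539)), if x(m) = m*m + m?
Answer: 340317132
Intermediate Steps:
x(m) = m + m**2 (x(m) = m**2 + m = m + m**2)
6*((-10344 + 4826)*(x(35) - 11539)) = 6*((-10344 + 4826)*(35*(1 + 35) - 11539)) = 6*(-5518*(35*36 - 11539)) = 6*(-5518*(1260 - 11539)) = 6*(-5518*(-10279)) = 6*56719522 = 340317132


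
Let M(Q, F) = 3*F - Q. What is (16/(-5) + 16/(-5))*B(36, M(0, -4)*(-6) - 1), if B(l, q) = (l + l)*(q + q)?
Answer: -327168/5 ≈ -65434.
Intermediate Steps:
M(Q, F) = -Q + 3*F
B(l, q) = 4*l*q (B(l, q) = (2*l)*(2*q) = 4*l*q)
(16/(-5) + 16/(-5))*B(36, M(0, -4)*(-6) - 1) = (16/(-5) + 16/(-5))*(4*36*((-1*0 + 3*(-4))*(-6) - 1)) = (16*(-⅕) + 16*(-⅕))*(4*36*((0 - 12)*(-6) - 1)) = (-16/5 - 16/5)*(4*36*(-12*(-6) - 1)) = -128*36*(72 - 1)/5 = -128*36*71/5 = -32/5*10224 = -327168/5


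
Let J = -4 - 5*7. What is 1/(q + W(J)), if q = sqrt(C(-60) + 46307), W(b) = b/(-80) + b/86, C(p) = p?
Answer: -402480/547268485511 + 11833600*sqrt(46247)/547268485511 ≈ 0.0046493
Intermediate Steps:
J = -39 (J = -4 - 35 = -39)
W(b) = -3*b/3440 (W(b) = b*(-1/80) + b*(1/86) = -b/80 + b/86 = -3*b/3440)
q = sqrt(46247) (q = sqrt(-60 + 46307) = sqrt(46247) ≈ 215.05)
1/(q + W(J)) = 1/(sqrt(46247) - 3/3440*(-39)) = 1/(sqrt(46247) + 117/3440) = 1/(117/3440 + sqrt(46247))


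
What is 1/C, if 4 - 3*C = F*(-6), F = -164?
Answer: -3/980 ≈ -0.0030612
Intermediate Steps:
C = -980/3 (C = 4/3 - (-164)*(-6)/3 = 4/3 - ⅓*984 = 4/3 - 328 = -980/3 ≈ -326.67)
1/C = 1/(-980/3) = -3/980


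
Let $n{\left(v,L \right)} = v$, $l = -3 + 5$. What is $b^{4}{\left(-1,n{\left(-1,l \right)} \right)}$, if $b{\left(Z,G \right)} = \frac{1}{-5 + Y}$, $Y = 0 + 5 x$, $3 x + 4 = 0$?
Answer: $\frac{81}{1500625} \approx 5.3977 \cdot 10^{-5}$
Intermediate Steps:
$l = 2$
$x = - \frac{4}{3}$ ($x = - \frac{4}{3} + \frac{1}{3} \cdot 0 = - \frac{4}{3} + 0 = - \frac{4}{3} \approx -1.3333$)
$Y = - \frac{20}{3}$ ($Y = 0 + 5 \left(- \frac{4}{3}\right) = 0 - \frac{20}{3} = - \frac{20}{3} \approx -6.6667$)
$b{\left(Z,G \right)} = - \frac{3}{35}$ ($b{\left(Z,G \right)} = \frac{1}{-5 - \frac{20}{3}} = \frac{1}{- \frac{35}{3}} = - \frac{3}{35}$)
$b^{4}{\left(-1,n{\left(-1,l \right)} \right)} = \left(- \frac{3}{35}\right)^{4} = \frac{81}{1500625}$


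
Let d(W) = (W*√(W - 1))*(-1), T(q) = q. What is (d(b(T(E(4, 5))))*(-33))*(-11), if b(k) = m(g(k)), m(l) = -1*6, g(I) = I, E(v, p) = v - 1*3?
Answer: 2178*I*√7 ≈ 5762.4*I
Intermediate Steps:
E(v, p) = -3 + v (E(v, p) = v - 3 = -3 + v)
m(l) = -6
b(k) = -6
d(W) = -W*√(-1 + W) (d(W) = (W*√(-1 + W))*(-1) = -W*√(-1 + W))
(d(b(T(E(4, 5))))*(-33))*(-11) = (-1*(-6)*√(-1 - 6)*(-33))*(-11) = (-1*(-6)*√(-7)*(-33))*(-11) = (-1*(-6)*I*√7*(-33))*(-11) = ((6*I*√7)*(-33))*(-11) = -198*I*√7*(-11) = 2178*I*√7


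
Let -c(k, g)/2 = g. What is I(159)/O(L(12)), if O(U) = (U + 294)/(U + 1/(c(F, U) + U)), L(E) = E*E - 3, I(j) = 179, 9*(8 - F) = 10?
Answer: 711704/12267 ≈ 58.018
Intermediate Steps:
F = 62/9 (F = 8 - ⅑*10 = 8 - 10/9 = 62/9 ≈ 6.8889)
L(E) = -3 + E² (L(E) = E² - 3 = -3 + E²)
c(k, g) = -2*g
O(U) = (294 + U)/(U - 1/U) (O(U) = (U + 294)/(U + 1/(-2*U + U)) = (294 + U)/(U + 1/(-U)) = (294 + U)/(U - 1/U))
I(159)/O(L(12)) = 179/(((-3 + 12²)*(294 + (-3 + 12²))/(-1 + (-3 + 12²)²))) = 179/(((-3 + 144)*(294 + (-3 + 144))/(-1 + (-3 + 144)²))) = 179/((141*(294 + 141)/(-1 + 141²))) = 179/((141*435/(-1 + 19881))) = 179/((141*435/19880)) = 179/((141*(1/19880)*435)) = 179/(12267/3976) = 179*(3976/12267) = 711704/12267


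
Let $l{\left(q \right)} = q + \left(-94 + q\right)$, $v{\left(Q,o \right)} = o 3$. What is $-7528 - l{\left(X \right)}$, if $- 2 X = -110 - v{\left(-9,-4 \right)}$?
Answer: $-7532$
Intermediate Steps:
$v{\left(Q,o \right)} = 3 o$
$X = 49$ ($X = - \frac{-110 - 3 \left(-4\right)}{2} = - \frac{-110 - -12}{2} = - \frac{-110 + 12}{2} = \left(- \frac{1}{2}\right) \left(-98\right) = 49$)
$l{\left(q \right)} = -94 + 2 q$
$-7528 - l{\left(X \right)} = -7528 - \left(-94 + 2 \cdot 49\right) = -7528 - \left(-94 + 98\right) = -7528 - 4 = -7532$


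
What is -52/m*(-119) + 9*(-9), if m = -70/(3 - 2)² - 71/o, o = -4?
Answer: -41681/209 ≈ -199.43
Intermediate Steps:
m = -209/4 (m = -70/(3 - 2)² - 71/(-4) = -70/(1²) - 71*(-¼) = -70/1 + 71/4 = -70*1 + 71/4 = -70 + 71/4 = -209/4 ≈ -52.250)
-52/m*(-119) + 9*(-9) = -52/(-209/4)*(-119) + 9*(-9) = -52*(-4/209)*(-119) - 81 = (208/209)*(-119) - 81 = -24752/209 - 81 = -41681/209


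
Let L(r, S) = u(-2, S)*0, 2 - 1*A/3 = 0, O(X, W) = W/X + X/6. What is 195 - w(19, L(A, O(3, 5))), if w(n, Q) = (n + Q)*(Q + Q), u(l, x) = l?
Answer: 195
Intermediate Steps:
O(X, W) = X/6 + W/X (O(X, W) = W/X + X*(1/6) = W/X + X/6 = X/6 + W/X)
A = 6 (A = 6 - 3*0 = 6 + 0 = 6)
L(r, S) = 0 (L(r, S) = -2*0 = 0)
w(n, Q) = 2*Q*(Q + n) (w(n, Q) = (Q + n)*(2*Q) = 2*Q*(Q + n))
195 - w(19, L(A, O(3, 5))) = 195 - 2*0*(0 + 19) = 195 - 2*0*19 = 195 - 1*0 = 195 + 0 = 195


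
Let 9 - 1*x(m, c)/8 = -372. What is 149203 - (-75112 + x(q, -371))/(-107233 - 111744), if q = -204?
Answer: 32671953267/218977 ≈ 1.4920e+5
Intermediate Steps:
x(m, c) = 3048 (x(m, c) = 72 - 8*(-372) = 72 + 2976 = 3048)
149203 - (-75112 + x(q, -371))/(-107233 - 111744) = 149203 - (-75112 + 3048)/(-107233 - 111744) = 149203 - (-72064)/(-218977) = 149203 - (-72064)*(-1)/218977 = 149203 - 1*72064/218977 = 149203 - 72064/218977 = 32671953267/218977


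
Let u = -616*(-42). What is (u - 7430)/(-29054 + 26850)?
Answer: -9221/1102 ≈ -8.3675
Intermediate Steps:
u = 25872
(u - 7430)/(-29054 + 26850) = (25872 - 7430)/(-29054 + 26850) = 18442/(-2204) = 18442*(-1/2204) = -9221/1102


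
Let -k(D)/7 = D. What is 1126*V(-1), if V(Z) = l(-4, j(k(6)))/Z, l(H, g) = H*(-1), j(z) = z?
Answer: -4504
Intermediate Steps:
k(D) = -7*D
l(H, g) = -H
V(Z) = 4/Z (V(Z) = (-1*(-4))/Z = 4/Z)
1126*V(-1) = 1126*(4/(-1)) = 1126*(4*(-1)) = 1126*(-4) = -4504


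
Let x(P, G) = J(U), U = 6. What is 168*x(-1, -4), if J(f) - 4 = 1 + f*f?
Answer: 6888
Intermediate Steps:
J(f) = 5 + f² (J(f) = 4 + (1 + f*f) = 4 + (1 + f²) = 5 + f²)
x(P, G) = 41 (x(P, G) = 5 + 6² = 5 + 36 = 41)
168*x(-1, -4) = 168*41 = 6888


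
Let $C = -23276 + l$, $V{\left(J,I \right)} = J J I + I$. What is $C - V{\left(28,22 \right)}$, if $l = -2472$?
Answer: $-43018$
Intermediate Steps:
$V{\left(J,I \right)} = I + I J^{2}$ ($V{\left(J,I \right)} = J^{2} I + I = I J^{2} + I = I + I J^{2}$)
$C = -25748$ ($C = -23276 - 2472 = -25748$)
$C - V{\left(28,22 \right)} = -25748 - 22 \left(1 + 28^{2}\right) = -25748 - 22 \left(1 + 784\right) = -25748 - 22 \cdot 785 = -25748 - 17270 = -43018$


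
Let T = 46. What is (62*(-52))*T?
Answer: -148304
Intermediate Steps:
(62*(-52))*T = (62*(-52))*46 = -3224*46 = -148304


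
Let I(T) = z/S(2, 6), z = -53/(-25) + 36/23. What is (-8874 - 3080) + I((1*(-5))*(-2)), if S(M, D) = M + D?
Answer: -54986281/4600 ≈ -11954.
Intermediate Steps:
z = 2119/575 (z = -53*(-1/25) + 36*(1/23) = 53/25 + 36/23 = 2119/575 ≈ 3.6852)
S(M, D) = D + M
I(T) = 2119/4600 (I(T) = 2119/(575*(6 + 2)) = (2119/575)/8 = (2119/575)*(⅛) = 2119/4600)
(-8874 - 3080) + I((1*(-5))*(-2)) = (-8874 - 3080) + 2119/4600 = -11954 + 2119/4600 = -54986281/4600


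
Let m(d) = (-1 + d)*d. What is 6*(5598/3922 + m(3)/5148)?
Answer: 2403503/280423 ≈ 8.5710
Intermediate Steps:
m(d) = d*(-1 + d)
6*(5598/3922 + m(3)/5148) = 6*(5598/3922 + (3*(-1 + 3))/5148) = 6*(5598*(1/3922) + (3*2)*(1/5148)) = 6*(2799/1961 + 6*(1/5148)) = 6*(2799/1961 + 1/858) = 6*(2403503/1682538) = 2403503/280423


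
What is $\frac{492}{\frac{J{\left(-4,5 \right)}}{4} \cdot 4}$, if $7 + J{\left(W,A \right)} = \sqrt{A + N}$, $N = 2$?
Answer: $-82 - \frac{82 \sqrt{7}}{7} \approx -112.99$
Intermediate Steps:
$J{\left(W,A \right)} = -7 + \sqrt{2 + A}$ ($J{\left(W,A \right)} = -7 + \sqrt{A + 2} = -7 + \sqrt{2 + A}$)
$\frac{492}{\frac{J{\left(-4,5 \right)}}{4} \cdot 4} = \frac{492}{\frac{-7 + \sqrt{2 + 5}}{4} \cdot 4} = \frac{492}{\left(-7 + \sqrt{7}\right) \frac{1}{4} \cdot 4} = \frac{492}{\left(- \frac{7}{4} + \frac{\sqrt{7}}{4}\right) 4} = \frac{492}{-7 + \sqrt{7}}$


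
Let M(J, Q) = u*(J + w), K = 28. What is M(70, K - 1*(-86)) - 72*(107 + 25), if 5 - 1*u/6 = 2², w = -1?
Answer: -9090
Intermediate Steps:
u = 6 (u = 30 - 6*2² = 30 - 6*4 = 30 - 24 = 6)
M(J, Q) = -6 + 6*J (M(J, Q) = 6*(J - 1) = 6*(-1 + J) = -6 + 6*J)
M(70, K - 1*(-86)) - 72*(107 + 25) = (-6 + 6*70) - 72*(107 + 25) = (-6 + 420) - 72*132 = 414 - 1*9504 = 414 - 9504 = -9090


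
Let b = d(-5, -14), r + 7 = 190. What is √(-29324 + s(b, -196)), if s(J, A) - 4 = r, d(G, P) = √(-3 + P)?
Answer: I*√29137 ≈ 170.7*I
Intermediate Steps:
r = 183 (r = -7 + 190 = 183)
b = I*√17 (b = √(-3 - 14) = √(-17) = I*√17 ≈ 4.1231*I)
s(J, A) = 187 (s(J, A) = 4 + 183 = 187)
√(-29324 + s(b, -196)) = √(-29324 + 187) = √(-29137) = I*√29137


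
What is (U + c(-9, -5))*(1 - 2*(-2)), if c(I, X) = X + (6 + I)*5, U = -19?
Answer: -195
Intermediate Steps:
c(I, X) = 30 + X + 5*I (c(I, X) = X + (30 + 5*I) = 30 + X + 5*I)
(U + c(-9, -5))*(1 - 2*(-2)) = (-19 + (30 - 5 + 5*(-9)))*(1 - 2*(-2)) = (-19 + (30 - 5 - 45))*(1 + 4) = (-19 - 20)*5 = -39*5 = -195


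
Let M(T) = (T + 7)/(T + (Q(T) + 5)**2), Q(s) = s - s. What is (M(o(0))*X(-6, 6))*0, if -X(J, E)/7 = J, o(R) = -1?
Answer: 0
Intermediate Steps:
Q(s) = 0
X(J, E) = -7*J
M(T) = (7 + T)/(25 + T) (M(T) = (T + 7)/(T + (0 + 5)**2) = (7 + T)/(T + 5**2) = (7 + T)/(T + 25) = (7 + T)/(25 + T))
(M(o(0))*X(-6, 6))*0 = (((7 - 1)/(25 - 1))*(-7*(-6)))*0 = ((6/24)*42)*0 = (((1/24)*6)*42)*0 = ((1/4)*42)*0 = (21/2)*0 = 0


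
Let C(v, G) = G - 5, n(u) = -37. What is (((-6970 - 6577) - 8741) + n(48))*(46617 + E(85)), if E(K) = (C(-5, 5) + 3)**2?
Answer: -1040925450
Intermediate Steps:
C(v, G) = -5 + G
E(K) = 9 (E(K) = ((-5 + 5) + 3)**2 = (0 + 3)**2 = 3**2 = 9)
(((-6970 - 6577) - 8741) + n(48))*(46617 + E(85)) = (((-6970 - 6577) - 8741) - 37)*(46617 + 9) = ((-13547 - 8741) - 37)*46626 = (-22288 - 37)*46626 = -22325*46626 = -1040925450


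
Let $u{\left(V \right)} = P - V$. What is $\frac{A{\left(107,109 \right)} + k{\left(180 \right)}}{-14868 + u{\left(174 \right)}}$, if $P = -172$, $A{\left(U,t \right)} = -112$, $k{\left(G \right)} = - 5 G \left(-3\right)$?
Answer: $- \frac{1294}{7607} \approx -0.17011$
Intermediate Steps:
$k{\left(G \right)} = 15 G$
$u{\left(V \right)} = -172 - V$
$\frac{A{\left(107,109 \right)} + k{\left(180 \right)}}{-14868 + u{\left(174 \right)}} = \frac{-112 + 15 \cdot 180}{-14868 - 346} = \frac{-112 + 2700}{-14868 - 346} = \frac{2588}{-14868 - 346} = \frac{2588}{-15214} = 2588 \left(- \frac{1}{15214}\right) = - \frac{1294}{7607}$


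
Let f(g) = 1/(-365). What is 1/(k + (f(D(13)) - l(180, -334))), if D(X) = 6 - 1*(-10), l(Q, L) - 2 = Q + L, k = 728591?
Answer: 365/265991194 ≈ 1.3722e-6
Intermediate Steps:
l(Q, L) = 2 + L + Q (l(Q, L) = 2 + (Q + L) = 2 + (L + Q) = 2 + L + Q)
D(X) = 16 (D(X) = 6 + 10 = 16)
f(g) = -1/365
1/(k + (f(D(13)) - l(180, -334))) = 1/(728591 + (-1/365 - (2 - 334 + 180))) = 1/(728591 + (-1/365 - 1*(-152))) = 1/(728591 + (-1/365 + 152)) = 1/(728591 + 55479/365) = 1/(265991194/365) = 365/265991194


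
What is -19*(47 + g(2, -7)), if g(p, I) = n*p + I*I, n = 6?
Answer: -2052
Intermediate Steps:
g(p, I) = I² + 6*p (g(p, I) = 6*p + I*I = 6*p + I² = I² + 6*p)
-19*(47 + g(2, -7)) = -19*(47 + ((-7)² + 6*2)) = -19*(47 + (49 + 12)) = -19*(47 + 61) = -19*108 = -2052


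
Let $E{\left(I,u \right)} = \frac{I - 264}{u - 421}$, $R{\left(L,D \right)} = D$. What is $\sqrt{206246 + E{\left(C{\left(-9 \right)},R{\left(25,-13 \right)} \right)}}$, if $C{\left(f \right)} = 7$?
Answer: $\frac{3 \sqrt{4316420346}}{434} \approx 454.14$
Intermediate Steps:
$E{\left(I,u \right)} = \frac{-264 + I}{-421 + u}$
$\sqrt{206246 + E{\left(C{\left(-9 \right)},R{\left(25,-13 \right)} \right)}} = \sqrt{206246 + \frac{-264 + 7}{-421 - 13}} = \sqrt{206246 + \frac{1}{-434} \left(-257\right)} = \sqrt{206246 - - \frac{257}{434}} = \sqrt{206246 + \frac{257}{434}} = \sqrt{\frac{89511021}{434}} = \frac{3 \sqrt{4316420346}}{434}$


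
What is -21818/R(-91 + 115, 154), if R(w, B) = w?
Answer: -10909/12 ≈ -909.08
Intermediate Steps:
-21818/R(-91 + 115, 154) = -21818/(-91 + 115) = -21818/24 = -21818*1/24 = -10909/12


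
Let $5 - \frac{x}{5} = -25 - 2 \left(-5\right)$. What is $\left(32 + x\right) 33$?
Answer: $4356$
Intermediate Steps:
$x = 100$ ($x = 25 - 5 \left(-25 - 2 \left(-5\right)\right) = 25 - 5 \left(-25 - -10\right) = 25 - 5 \left(-25 + 10\right) = 25 - -75 = 25 + 75 = 100$)
$\left(32 + x\right) 33 = \left(32 + 100\right) 33 = 132 \cdot 33 = 4356$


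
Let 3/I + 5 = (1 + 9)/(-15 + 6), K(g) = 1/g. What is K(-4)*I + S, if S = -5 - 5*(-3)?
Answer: 2227/220 ≈ 10.123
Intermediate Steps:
K(g) = 1/g
S = 10 (S = -5 + 15 = 10)
I = -27/55 (I = 3/(-5 + (1 + 9)/(-15 + 6)) = 3/(-5 + 10/(-9)) = 3/(-5 + 10*(-1/9)) = 3/(-5 - 10/9) = 3/(-55/9) = 3*(-9/55) = -27/55 ≈ -0.49091)
K(-4)*I + S = -27/55/(-4) + 10 = -1/4*(-27/55) + 10 = 27/220 + 10 = 2227/220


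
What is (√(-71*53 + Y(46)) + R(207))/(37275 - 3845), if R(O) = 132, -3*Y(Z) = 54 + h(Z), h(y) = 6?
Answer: 66/16715 + I*√3783/33430 ≈ 0.0039485 + 0.0018398*I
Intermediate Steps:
Y(Z) = -20 (Y(Z) = -(54 + 6)/3 = -⅓*60 = -20)
(√(-71*53 + Y(46)) + R(207))/(37275 - 3845) = (√(-71*53 - 20) + 132)/(37275 - 3845) = (√(-3763 - 20) + 132)/33430 = (√(-3783) + 132)*(1/33430) = (I*√3783 + 132)*(1/33430) = (132 + I*√3783)*(1/33430) = 66/16715 + I*√3783/33430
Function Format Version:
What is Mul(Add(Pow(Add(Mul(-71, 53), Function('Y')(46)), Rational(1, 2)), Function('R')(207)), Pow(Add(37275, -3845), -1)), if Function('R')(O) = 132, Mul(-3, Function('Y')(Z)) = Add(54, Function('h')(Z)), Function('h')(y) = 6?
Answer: Add(Rational(66, 16715), Mul(Rational(1, 33430), I, Pow(3783, Rational(1, 2)))) ≈ Add(0.0039485, Mul(0.0018398, I))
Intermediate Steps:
Function('Y')(Z) = -20 (Function('Y')(Z) = Mul(Rational(-1, 3), Add(54, 6)) = Mul(Rational(-1, 3), 60) = -20)
Mul(Add(Pow(Add(Mul(-71, 53), Function('Y')(46)), Rational(1, 2)), Function('R')(207)), Pow(Add(37275, -3845), -1)) = Mul(Add(Pow(Add(Mul(-71, 53), -20), Rational(1, 2)), 132), Pow(Add(37275, -3845), -1)) = Mul(Add(Pow(Add(-3763, -20), Rational(1, 2)), 132), Pow(33430, -1)) = Mul(Add(Pow(-3783, Rational(1, 2)), 132), Rational(1, 33430)) = Mul(Add(Mul(I, Pow(3783, Rational(1, 2))), 132), Rational(1, 33430)) = Mul(Add(132, Mul(I, Pow(3783, Rational(1, 2)))), Rational(1, 33430)) = Add(Rational(66, 16715), Mul(Rational(1, 33430), I, Pow(3783, Rational(1, 2))))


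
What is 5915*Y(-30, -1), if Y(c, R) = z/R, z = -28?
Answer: 165620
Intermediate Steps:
Y(c, R) = -28/R
5915*Y(-30, -1) = 5915*(-28/(-1)) = 5915*(-28*(-1)) = 5915*28 = 165620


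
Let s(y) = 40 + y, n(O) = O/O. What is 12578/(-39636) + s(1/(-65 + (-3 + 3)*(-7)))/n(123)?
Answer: 51098197/1288170 ≈ 39.667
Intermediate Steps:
n(O) = 1
12578/(-39636) + s(1/(-65 + (-3 + 3)*(-7)))/n(123) = 12578/(-39636) + (40 + 1/(-65 + (-3 + 3)*(-7)))/1 = 12578*(-1/39636) + (40 + 1/(-65 + 0*(-7)))*1 = -6289/19818 + (40 + 1/(-65 + 0))*1 = -6289/19818 + (40 + 1/(-65))*1 = -6289/19818 + (40 - 1/65)*1 = -6289/19818 + (2599/65)*1 = -6289/19818 + 2599/65 = 51098197/1288170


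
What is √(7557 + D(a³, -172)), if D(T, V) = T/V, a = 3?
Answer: √55890411/86 ≈ 86.930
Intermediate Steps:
√(7557 + D(a³, -172)) = √(7557 + 3³/(-172)) = √(7557 + 27*(-1/172)) = √(7557 - 27/172) = √(1299777/172) = √55890411/86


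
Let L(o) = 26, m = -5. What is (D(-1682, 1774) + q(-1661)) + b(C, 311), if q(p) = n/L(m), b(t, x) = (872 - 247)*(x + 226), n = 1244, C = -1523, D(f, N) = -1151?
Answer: 4348784/13 ≈ 3.3452e+5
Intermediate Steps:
b(t, x) = 141250 + 625*x (b(t, x) = 625*(226 + x) = 141250 + 625*x)
q(p) = 622/13 (q(p) = 1244/26 = 1244*(1/26) = 622/13)
(D(-1682, 1774) + q(-1661)) + b(C, 311) = (-1151 + 622/13) + (141250 + 625*311) = -14341/13 + (141250 + 194375) = -14341/13 + 335625 = 4348784/13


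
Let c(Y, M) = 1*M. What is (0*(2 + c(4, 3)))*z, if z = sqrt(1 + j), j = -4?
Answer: 0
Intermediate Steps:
c(Y, M) = M
z = I*sqrt(3) (z = sqrt(1 - 4) = sqrt(-3) = I*sqrt(3) ≈ 1.732*I)
(0*(2 + c(4, 3)))*z = (0*(2 + 3))*(I*sqrt(3)) = (0*5)*(I*sqrt(3)) = 0*(I*sqrt(3)) = 0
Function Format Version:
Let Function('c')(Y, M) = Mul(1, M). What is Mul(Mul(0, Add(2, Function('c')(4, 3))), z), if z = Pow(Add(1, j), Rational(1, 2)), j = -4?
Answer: 0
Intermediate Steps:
Function('c')(Y, M) = M
z = Mul(I, Pow(3, Rational(1, 2))) (z = Pow(Add(1, -4), Rational(1, 2)) = Pow(-3, Rational(1, 2)) = Mul(I, Pow(3, Rational(1, 2))) ≈ Mul(1.7320, I))
Mul(Mul(0, Add(2, Function('c')(4, 3))), z) = Mul(Mul(0, Add(2, 3)), Mul(I, Pow(3, Rational(1, 2)))) = Mul(Mul(0, 5), Mul(I, Pow(3, Rational(1, 2)))) = Mul(0, Mul(I, Pow(3, Rational(1, 2)))) = 0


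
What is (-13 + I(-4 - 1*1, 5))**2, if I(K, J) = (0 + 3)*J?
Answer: 4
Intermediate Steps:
I(K, J) = 3*J
(-13 + I(-4 - 1*1, 5))**2 = (-13 + 3*5)**2 = (-13 + 15)**2 = 2**2 = 4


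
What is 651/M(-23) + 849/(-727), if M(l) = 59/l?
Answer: -10935462/42893 ≈ -254.95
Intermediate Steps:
651/M(-23) + 849/(-727) = 651/((59/(-23))) + 849/(-727) = 651/((59*(-1/23))) + 849*(-1/727) = 651/(-59/23) - 849/727 = 651*(-23/59) - 849/727 = -14973/59 - 849/727 = -10935462/42893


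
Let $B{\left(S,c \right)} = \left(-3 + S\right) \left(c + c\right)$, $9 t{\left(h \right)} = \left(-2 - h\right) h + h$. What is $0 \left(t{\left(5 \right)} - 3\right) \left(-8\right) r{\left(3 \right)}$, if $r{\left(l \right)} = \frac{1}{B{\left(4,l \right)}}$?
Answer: $0$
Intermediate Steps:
$t{\left(h \right)} = \frac{h}{9} + \frac{h \left(-2 - h\right)}{9}$ ($t{\left(h \right)} = \frac{\left(-2 - h\right) h + h}{9} = \frac{h \left(-2 - h\right) + h}{9} = \frac{h + h \left(-2 - h\right)}{9} = \frac{h}{9} + \frac{h \left(-2 - h\right)}{9}$)
$B{\left(S,c \right)} = 2 c \left(-3 + S\right)$ ($B{\left(S,c \right)} = \left(-3 + S\right) 2 c = 2 c \left(-3 + S\right)$)
$r{\left(l \right)} = \frac{1}{2 l}$ ($r{\left(l \right)} = \frac{1}{2 l \left(-3 + 4\right)} = \frac{1}{2 l 1} = \frac{1}{2 l}$)
$0 \left(t{\left(5 \right)} - 3\right) \left(-8\right) r{\left(3 \right)} = 0 \left(\left(- \frac{1}{9}\right) 5 \left(1 + 5\right) - 3\right) \left(-8\right) \frac{1}{2 \cdot 3} = 0 \left(\left(- \frac{1}{9}\right) 5 \cdot 6 - 3\right) \left(-8\right) \frac{1}{2} \cdot \frac{1}{3} = 0 \left(- \frac{10}{3} - 3\right) \left(-8\right) \frac{1}{6} = 0 \left(- \frac{19}{3}\right) \left(-8\right) \frac{1}{6} = 0 \left(-8\right) \frac{1}{6} = 0 \cdot \frac{1}{6} = 0$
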